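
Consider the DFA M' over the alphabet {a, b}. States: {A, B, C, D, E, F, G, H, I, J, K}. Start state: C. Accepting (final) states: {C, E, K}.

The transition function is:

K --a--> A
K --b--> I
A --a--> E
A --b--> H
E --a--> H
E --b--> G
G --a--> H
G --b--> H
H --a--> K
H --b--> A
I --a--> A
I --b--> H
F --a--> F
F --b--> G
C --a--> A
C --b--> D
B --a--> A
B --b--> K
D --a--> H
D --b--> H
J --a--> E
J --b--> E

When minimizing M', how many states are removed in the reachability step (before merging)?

BFS from C reaches {A, C, D, E, G, H, I, K}; the 3 state(s) B, F, J are never visited.

3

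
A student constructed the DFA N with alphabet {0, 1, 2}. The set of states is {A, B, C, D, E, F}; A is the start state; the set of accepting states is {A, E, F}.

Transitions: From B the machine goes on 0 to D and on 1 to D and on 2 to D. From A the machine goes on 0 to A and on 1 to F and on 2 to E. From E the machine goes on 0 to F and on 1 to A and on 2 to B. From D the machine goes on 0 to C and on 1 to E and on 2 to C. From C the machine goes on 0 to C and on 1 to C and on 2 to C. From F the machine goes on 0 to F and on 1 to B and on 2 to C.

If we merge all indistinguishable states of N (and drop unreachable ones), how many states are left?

Start with accepting vs non-accepting: {A,E,F} | {B,C,D}.
Split {A,E,F} by δ(·,1) → {A,E} and {F}.
Split {A,E} by δ(·,0) → {A} and {E}.
Refine {B,C,D} on symbol 1: members go to different blocks, giving {B,C} and {D}.
Refine {B,C} on symbol 0: members go to different blocks, giving {B} and {C}.
No further refinement is possible. Final partition (6 blocks): {A} | {B} | {F} | {E} | {D} | {C}.

6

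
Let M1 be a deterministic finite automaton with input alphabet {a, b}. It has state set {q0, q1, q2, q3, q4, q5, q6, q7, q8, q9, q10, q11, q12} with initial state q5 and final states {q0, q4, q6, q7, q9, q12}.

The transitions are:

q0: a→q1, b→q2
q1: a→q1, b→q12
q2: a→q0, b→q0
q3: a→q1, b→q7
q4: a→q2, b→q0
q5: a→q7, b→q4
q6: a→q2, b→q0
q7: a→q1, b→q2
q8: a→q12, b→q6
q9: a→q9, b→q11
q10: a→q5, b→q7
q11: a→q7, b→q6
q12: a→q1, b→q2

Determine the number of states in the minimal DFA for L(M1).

First remove the unreachable states {q3,q6,q8,q9,q10,q11}; 7 states remain.
Initial partition by acceptance: {q0,q4,q7,q12} | {q1,q2,q5}.
Split {q0,q4,q7,q12} by δ(·,b) → {q0,q7,q12} and {q4}.
On input a, block {q1,q2,q5} splits into {q2,q5} and {q1}.
Refine {q2,q5} on symbol b: members go to different blocks, giving {q2} and {q5}.
No further refinement is possible. Final partition (5 blocks): {q0,q7,q12} | {q2} | {q4} | {q1} | {q5}.

5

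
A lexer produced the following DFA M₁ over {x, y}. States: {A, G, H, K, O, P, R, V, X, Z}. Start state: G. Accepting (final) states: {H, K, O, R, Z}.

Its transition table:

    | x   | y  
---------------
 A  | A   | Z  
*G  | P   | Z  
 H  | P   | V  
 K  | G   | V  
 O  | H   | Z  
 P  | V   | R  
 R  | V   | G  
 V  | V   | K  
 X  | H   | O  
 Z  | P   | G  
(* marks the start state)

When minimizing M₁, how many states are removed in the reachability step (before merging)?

4

BFS from G reaches {G, K, P, R, V, Z}; the 4 state(s) A, H, O, X are never visited.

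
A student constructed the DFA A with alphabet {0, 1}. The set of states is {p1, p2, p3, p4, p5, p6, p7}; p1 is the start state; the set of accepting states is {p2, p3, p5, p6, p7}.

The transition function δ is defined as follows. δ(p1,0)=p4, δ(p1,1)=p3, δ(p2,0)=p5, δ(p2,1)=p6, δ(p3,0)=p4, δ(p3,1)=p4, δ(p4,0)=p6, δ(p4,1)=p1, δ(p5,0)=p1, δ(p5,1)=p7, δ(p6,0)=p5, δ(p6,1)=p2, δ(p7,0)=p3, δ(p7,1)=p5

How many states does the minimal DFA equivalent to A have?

6

Start with accepting vs non-accepting: {p2,p3,p5,p6,p7} | {p1,p4}.
Split {p2,p3,p5,p6,p7} by δ(·,0) → {p2,p6,p7} and {p3,p5}.
Refine {p2,p6,p7} on symbol 1: members go to different blocks, giving {p2,p6} and {p7}.
Split {p1,p4} by δ(·,0) → {p1} and {p4}.
Split {p3,p5} by δ(·,0) → {p3} and {p5}.
No further refinement is possible. Final partition (6 blocks): {p2,p6} | {p1} | {p3} | {p7} | {p4} | {p5}.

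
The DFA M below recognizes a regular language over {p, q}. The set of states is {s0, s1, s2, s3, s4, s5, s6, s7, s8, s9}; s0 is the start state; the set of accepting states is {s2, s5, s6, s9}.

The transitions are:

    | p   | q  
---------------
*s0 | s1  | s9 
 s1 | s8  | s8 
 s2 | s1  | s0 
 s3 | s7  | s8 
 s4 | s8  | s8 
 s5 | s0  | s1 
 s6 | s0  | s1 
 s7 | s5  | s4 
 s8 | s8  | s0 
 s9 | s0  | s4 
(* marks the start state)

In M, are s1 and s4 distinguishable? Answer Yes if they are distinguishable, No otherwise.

No

States {s2,s3,s5,s6,s7} cannot be reached from the start state, so discard them.
Start with accepting vs non-accepting: {s9} | {s0,s1,s4,s8}.
On input q, block {s0,s1,s4,s8} splits into {s1,s4,s8} and {s0}.
On input q, block {s1,s4,s8} splits into {s1,s4} and {s8}.
The partition is now stable with 4 blocks: {s9} | {s1,s4} | {s0} | {s8}.
s1 and s4 lie in the same block of the stable partition, so they are equivalent — no string distinguishes them.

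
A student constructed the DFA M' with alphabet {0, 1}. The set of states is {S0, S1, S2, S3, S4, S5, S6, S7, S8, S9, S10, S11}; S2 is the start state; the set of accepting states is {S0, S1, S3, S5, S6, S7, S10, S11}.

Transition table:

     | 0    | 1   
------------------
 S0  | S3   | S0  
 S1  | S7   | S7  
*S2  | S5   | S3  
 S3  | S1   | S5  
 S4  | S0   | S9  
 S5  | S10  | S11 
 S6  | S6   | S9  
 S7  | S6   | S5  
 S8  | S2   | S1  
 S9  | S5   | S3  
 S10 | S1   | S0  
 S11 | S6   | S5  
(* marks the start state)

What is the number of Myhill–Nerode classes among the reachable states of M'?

8

Reachable states from the start: {S0,S1,S2,S3,S5,S6,S7,S9,S10,S11}. Unreachable: {S4,S8} — drop them.
Start with accepting vs non-accepting: {S0,S1,S3,S5,S6,S7,S10,S11} | {S2,S9}.
Refine {S0,S1,S3,S5,S6,S7,S10,S11} on symbol 1: members go to different blocks, giving {S0,S1,S3,S5,S7,S10,S11} and {S6}.
On input 0, block {S0,S1,S3,S5,S7,S10,S11} splits into {S0,S1,S3,S5,S10} and {S7,S11}.
Split {S0,S1,S3,S5,S10} by δ(·,0) → {S0,S3,S5,S10} and {S1}.
Refine {S0,S3,S5,S10} on symbol 0: members go to different blocks, giving {S0,S5} and {S3,S10}.
On input 1, block {S0,S5} splits into {S0} and {S5}.
Refine {S3,S10} on symbol 1: members go to different blocks, giving {S3} and {S10}.
Stable partition: {S0} | {S2,S9} | {S6} | {S7,S11} | {S1} | {S3} | {S5} | {S10} — 8 equivalence classes.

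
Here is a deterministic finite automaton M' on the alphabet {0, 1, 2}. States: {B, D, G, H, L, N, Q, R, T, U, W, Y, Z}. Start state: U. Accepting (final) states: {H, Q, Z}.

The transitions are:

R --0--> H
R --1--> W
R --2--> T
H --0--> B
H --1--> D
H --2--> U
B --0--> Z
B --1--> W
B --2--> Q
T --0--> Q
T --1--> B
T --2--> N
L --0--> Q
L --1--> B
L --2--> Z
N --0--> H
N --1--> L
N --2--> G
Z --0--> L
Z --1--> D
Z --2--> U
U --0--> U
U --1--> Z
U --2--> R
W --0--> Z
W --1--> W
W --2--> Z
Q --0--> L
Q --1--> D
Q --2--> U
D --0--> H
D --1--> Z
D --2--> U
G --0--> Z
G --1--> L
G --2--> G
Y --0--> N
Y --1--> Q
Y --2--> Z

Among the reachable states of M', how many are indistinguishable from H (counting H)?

3

Reachable states from the start: {B,D,G,H,L,N,Q,R,T,U,W,Z}. Unreachable: {Y} — drop them.
Initial partition by acceptance: {H,Q,Z} | {B,D,G,L,N,R,T,U,W}.
On input 0, block {B,D,G,L,N,R,T,U,W} splits into {B,D,G,L,N,R,T,W} and {U}.
Split {B,D,G,L,N,R,T,W} by δ(·,1) → {B,G,L,N,R,T,W} and {D}.
Refine {B,G,L,N,R,T,W} on symbol 2: members go to different blocks, giving {G,N,R,T} and {B,L,W}.
Stable partition: {H,Q,Z} | {G,N,R,T} | {U} | {D} | {B,L,W} — 5 equivalence classes.
The equivalence class containing H is {H,Q,Z}, of size 3.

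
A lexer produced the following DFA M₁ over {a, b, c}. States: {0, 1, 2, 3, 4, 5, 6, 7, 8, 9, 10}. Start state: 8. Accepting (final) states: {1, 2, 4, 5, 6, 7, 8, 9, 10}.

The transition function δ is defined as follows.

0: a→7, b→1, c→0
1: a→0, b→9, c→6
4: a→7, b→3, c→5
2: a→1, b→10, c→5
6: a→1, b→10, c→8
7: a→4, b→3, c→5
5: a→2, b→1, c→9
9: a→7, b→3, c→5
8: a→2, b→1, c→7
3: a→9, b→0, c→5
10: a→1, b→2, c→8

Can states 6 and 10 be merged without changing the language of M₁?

All states are reachable from the start state.
Start with accepting vs non-accepting: {1,2,4,5,6,7,8,9,10} | {0,3}.
Refine {1,2,4,5,6,7,8,9,10} on symbol a: members go to different blocks, giving {2,4,5,6,7,8,9,10} and {1}.
On input a, block {2,4,5,6,7,8,9,10} splits into {4,5,7,8,9} and {2,6,10}.
On input a, block {4,5,7,8,9} splits into {4,7,9} and {5,8}.
Split {0,3} by δ(·,b) → {0} and {3}.
Stable partition: {4,7,9} | {0} | {1} | {2,6,10} | {5,8} | {3} — 6 equivalence classes.
6 and 10 lie in the same block of the stable partition, so they are equivalent — no string distinguishes them.

Yes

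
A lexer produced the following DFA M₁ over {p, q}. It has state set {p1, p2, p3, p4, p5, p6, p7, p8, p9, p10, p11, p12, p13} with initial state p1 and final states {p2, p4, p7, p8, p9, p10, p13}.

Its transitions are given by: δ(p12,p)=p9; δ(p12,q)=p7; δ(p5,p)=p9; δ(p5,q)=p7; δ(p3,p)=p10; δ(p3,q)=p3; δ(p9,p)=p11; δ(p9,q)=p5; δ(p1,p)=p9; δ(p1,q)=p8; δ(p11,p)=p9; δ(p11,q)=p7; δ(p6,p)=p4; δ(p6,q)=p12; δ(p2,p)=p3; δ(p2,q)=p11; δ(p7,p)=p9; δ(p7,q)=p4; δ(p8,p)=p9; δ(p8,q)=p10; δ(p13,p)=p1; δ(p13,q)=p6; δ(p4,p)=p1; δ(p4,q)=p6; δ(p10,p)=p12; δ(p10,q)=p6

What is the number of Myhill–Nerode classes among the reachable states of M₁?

States {p2,p3,p13} cannot be reached from the start state, so discard them.
Initial partition by acceptance: {p4,p7,p8,p9,p10} | {p1,p5,p6,p11,p12}.
Refine {p4,p7,p8,p9,p10} on symbol p: members go to different blocks, giving {p4,p9,p10} and {p7,p8}.
Split {p1,p5,p6,p11,p12} by δ(·,q) → {p1,p5,p11,p12} and {p6}.
Refine {p4,p9,p10} on symbol q: members go to different blocks, giving {p4,p10} and {p9}.
No further refinement is possible. Final partition (5 blocks): {p4,p10} | {p1,p5,p11,p12} | {p7,p8} | {p6} | {p9}.

5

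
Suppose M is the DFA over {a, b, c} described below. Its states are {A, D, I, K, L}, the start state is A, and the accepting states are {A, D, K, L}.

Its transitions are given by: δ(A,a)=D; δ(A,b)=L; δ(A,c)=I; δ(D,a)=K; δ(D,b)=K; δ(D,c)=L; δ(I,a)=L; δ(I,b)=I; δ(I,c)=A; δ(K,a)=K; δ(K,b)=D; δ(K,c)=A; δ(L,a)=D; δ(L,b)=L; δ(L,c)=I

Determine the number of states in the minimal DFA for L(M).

3

Every state is reachable, so we keep all 5.
P0 = {A,D,K,L} | {I}.
Split {A,D,K,L} by δ(·,c) → {A,L} and {D,K}.
The partition is now stable with 3 blocks: {A,L} | {I} | {D,K}.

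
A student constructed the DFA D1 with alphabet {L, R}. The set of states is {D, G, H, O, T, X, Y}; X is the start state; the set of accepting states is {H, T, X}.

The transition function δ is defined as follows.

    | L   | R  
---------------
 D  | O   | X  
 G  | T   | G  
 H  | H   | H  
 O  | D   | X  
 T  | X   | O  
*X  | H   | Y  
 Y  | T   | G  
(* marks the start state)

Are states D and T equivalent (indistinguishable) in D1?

Start with accepting vs non-accepting: {H,T,X} | {D,G,O,Y}.
Split {H,T,X} by δ(·,R) → {T,X} and {H}.
On input L, block {T,X} splits into {X} and {T}.
Split {D,G,O,Y} by δ(·,L) → {D,O} and {G,Y}.
No further refinement is possible. Final partition (5 blocks): {X} | {D,O} | {H} | {T} | {G,Y}.
D and T end up in different blocks, so they are distinguishable. For instance, the string 'ε' is accepted from only T.

No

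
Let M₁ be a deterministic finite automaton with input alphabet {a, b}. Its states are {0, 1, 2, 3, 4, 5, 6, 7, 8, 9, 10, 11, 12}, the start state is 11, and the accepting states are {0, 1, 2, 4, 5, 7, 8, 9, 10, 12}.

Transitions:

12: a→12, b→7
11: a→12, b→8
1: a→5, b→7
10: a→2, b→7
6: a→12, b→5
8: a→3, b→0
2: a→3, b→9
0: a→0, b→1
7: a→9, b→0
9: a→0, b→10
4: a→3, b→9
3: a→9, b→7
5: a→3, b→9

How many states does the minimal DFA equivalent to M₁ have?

First remove the unreachable states {4,6}; 11 states remain.
Initial partition by acceptance: {0,1,2,5,7,8,9,10,12} | {3,11}.
On input a, block {0,1,2,5,7,8,9,10,12} splits into {0,1,7,9,10,12} and {2,5,8}.
Refine {0,1,7,9,10,12} on symbol a: members go to different blocks, giving {0,7,9,12} and {1,10}.
On input b, block {0,7,9,12} splits into {0,9} and {7,12}.
Refine {3,11} on symbol a: members go to different blocks, giving {3} and {11}.
On input a, block {7,12} splits into {7} and {12}.
The partition is now stable with 7 blocks: {0,9} | {3} | {2,5,8} | {1,10} | {7} | {11} | {12}.

7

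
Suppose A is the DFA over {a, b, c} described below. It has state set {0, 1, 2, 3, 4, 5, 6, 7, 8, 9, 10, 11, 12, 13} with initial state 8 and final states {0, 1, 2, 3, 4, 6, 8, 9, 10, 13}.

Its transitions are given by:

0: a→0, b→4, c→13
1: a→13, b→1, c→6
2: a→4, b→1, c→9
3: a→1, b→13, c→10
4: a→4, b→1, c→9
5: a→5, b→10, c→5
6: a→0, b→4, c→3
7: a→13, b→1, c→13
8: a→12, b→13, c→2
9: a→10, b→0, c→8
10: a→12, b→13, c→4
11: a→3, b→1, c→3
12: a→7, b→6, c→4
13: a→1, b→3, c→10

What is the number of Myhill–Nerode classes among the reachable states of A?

8

States {5,11} cannot be reached from the start state, so discard them.
Start with accepting vs non-accepting: {0,1,2,3,4,6,8,9,10,13} | {7,12}.
On input a, block {0,1,2,3,4,6,8,9,10,13} splits into {0,1,2,3,4,6,9,13} and {8,10}.
Refine {0,1,2,3,4,6,9,13} on symbol a: members go to different blocks, giving {0,1,2,3,4,6,13} and {9}.
On input c, block {0,1,2,3,4,6,13} splits into {0,1,6} and {2,4} and {3,13}.
Split {0,1,6} by δ(·,a) → {0,6} and {1}.
Split {7,12} by δ(·,a) → {7} and {12}.
No further refinement is possible. Final partition (8 blocks): {0,6} | {7} | {8,10} | {9} | {2,4} | {3,13} | {1} | {12}.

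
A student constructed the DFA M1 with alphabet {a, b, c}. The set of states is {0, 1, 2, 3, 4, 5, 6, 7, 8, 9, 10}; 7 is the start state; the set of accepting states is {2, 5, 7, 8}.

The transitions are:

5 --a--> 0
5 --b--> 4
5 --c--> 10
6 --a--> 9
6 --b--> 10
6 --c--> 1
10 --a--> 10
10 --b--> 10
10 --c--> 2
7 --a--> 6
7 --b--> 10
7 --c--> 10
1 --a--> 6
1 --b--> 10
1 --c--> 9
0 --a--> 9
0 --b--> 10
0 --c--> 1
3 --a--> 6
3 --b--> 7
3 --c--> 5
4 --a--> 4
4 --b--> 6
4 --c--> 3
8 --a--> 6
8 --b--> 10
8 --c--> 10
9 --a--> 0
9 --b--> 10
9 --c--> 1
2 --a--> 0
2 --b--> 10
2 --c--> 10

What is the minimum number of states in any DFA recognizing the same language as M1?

3

Reachable states from the start: {0,1,2,6,7,9,10}. Unreachable: {3,4,5,8} — drop them.
Start with accepting vs non-accepting: {2,7} | {0,1,6,9,10}.
On input c, block {0,1,6,9,10} splits into {0,1,6,9} and {10}.
Stable partition: {2,7} | {0,1,6,9} | {10} — 3 equivalence classes.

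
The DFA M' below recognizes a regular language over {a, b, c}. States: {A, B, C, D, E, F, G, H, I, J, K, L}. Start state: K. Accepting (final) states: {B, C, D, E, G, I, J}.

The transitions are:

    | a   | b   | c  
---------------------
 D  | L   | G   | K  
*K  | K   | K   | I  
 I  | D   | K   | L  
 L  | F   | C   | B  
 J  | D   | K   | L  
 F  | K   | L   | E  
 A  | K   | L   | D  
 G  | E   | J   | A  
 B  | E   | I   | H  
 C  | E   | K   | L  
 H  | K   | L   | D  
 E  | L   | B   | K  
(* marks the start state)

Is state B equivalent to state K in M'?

No

All states are reachable from the start state.
P0 = {B,C,D,E,G,I,J} | {A,F,H,K,L}.
Refine {B,C,D,E,G,I,J} on symbol a: members go to different blocks, giving {B,C,G,I,J} and {D,E}.
Split {B,C,G,I,J} by δ(·,b) → {C,I,J} and {B,G}.
Split {A,F,H,K,L} by δ(·,b) → {A,F,H,K} and {L}.
Split {A,F,H,K} by δ(·,b) → {A,F,H} and {K}.
Stable partition: {C,I,J} | {A,F,H} | {D,E} | {B,G} | {L} | {K} — 6 equivalence classes.
B and K end up in different blocks, so they are distinguishable. For instance, the string 'ε' is accepted from only B.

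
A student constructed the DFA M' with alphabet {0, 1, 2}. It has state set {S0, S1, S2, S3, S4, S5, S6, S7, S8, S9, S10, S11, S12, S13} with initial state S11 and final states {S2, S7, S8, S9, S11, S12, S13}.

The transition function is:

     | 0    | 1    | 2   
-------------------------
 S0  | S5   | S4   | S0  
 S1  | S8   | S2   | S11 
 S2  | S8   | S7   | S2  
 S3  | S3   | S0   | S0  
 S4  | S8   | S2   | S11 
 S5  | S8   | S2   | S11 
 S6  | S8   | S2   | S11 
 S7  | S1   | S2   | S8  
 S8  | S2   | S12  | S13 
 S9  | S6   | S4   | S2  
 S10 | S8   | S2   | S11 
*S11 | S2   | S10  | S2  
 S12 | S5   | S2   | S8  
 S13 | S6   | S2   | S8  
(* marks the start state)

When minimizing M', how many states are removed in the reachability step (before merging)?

Starting at S11 and following transitions, the reachable set is {S1, S2, S5, S6, S7, S8, S10, S11, S12, S13}. That leaves S0, S3, S4, S9 unreachable — 4 in total.

4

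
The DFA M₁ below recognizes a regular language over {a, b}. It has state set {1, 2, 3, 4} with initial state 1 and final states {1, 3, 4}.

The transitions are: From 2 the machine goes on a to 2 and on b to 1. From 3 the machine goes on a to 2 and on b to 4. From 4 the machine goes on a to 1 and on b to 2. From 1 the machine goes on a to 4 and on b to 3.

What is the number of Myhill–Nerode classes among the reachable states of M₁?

4

All states are reachable from the start state.
P0 = {1,3,4} | {2}.
On input a, block {1,3,4} splits into {1,4} and {3}.
Refine {1,4} on symbol b: members go to different blocks, giving {1} and {4}.
No further refinement is possible. Final partition (4 blocks): {1} | {2} | {3} | {4}.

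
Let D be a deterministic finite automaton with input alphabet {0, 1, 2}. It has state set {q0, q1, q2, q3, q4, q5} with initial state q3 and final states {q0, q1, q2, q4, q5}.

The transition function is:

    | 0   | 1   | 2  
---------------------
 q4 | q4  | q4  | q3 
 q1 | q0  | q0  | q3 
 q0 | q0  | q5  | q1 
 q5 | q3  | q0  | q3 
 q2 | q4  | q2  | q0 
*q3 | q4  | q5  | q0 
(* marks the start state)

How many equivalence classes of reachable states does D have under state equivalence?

5

First remove the unreachable states {q2}; 5 states remain.
Initial partition by acceptance: {q0,q1,q4,q5} | {q3}.
On input 0, block {q0,q1,q4,q5} splits into {q0,q1,q4} and {q5}.
Refine {q0,q1,q4} on symbol 1: members go to different blocks, giving {q1,q4} and {q0}.
Split {q1,q4} by δ(·,0) → {q1} and {q4}.
Stable partition: {q1} | {q3} | {q5} | {q0} | {q4} — 5 equivalence classes.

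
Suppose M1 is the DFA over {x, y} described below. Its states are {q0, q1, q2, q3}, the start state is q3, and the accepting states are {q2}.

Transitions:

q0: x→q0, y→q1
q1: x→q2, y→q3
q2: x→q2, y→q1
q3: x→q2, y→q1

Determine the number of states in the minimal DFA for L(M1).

Reachable states from the start: {q1,q2,q3}. Unreachable: {q0} — drop them.
Initial partition by acceptance: {q2} | {q1,q3}.
The partition is now stable with 2 blocks: {q2} | {q1,q3}.

2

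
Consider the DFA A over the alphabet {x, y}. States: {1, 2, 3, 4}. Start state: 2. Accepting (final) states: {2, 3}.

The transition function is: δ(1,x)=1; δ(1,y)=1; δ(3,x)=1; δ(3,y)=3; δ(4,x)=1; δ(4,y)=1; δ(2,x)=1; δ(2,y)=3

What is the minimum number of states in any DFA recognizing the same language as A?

Reachable states from the start: {1,2,3}. Unreachable: {4} — drop them.
Start with accepting vs non-accepting: {2,3} | {1}.
Stable partition: {2,3} | {1} — 2 equivalence classes.

2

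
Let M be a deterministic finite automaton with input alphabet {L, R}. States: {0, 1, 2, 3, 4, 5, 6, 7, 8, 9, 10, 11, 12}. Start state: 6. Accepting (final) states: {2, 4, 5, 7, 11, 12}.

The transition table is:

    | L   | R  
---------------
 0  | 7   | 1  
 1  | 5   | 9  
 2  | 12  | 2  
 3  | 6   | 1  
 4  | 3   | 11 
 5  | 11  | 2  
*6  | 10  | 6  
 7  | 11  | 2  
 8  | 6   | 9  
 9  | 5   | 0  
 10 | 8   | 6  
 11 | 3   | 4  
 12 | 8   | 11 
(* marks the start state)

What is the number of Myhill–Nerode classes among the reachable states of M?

6

Every state is reachable, so we keep all 13.
Initial partition by acceptance: {2,4,5,7,11,12} | {0,1,3,6,8,9,10}.
Split {2,4,5,7,11,12} by δ(·,L) → {2,5,7} and {4,11,12}.
Refine {0,1,3,6,8,9,10} on symbol L: members go to different blocks, giving {3,6,8,10} and {0,1,9}.
On input R, block {3,6,8,10} splits into {3,8} and {6,10}.
Split {6,10} by δ(·,L) → {6} and {10}.
Stable partition: {2,5,7} | {3,8} | {4,11,12} | {0,1,9} | {6} | {10} — 6 equivalence classes.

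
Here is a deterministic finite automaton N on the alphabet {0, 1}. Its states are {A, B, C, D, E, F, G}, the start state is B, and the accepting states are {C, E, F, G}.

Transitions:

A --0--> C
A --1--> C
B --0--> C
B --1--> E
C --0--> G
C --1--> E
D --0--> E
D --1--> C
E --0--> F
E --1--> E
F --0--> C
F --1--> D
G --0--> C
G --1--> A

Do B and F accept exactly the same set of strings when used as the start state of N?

No

Every state is reachable, so we keep all 7.
Start with accepting vs non-accepting: {C,E,F,G} | {A,B,D}.
Refine {C,E,F,G} on symbol 1: members go to different blocks, giving {C,E} and {F,G}.
No further refinement is possible. Final partition (3 blocks): {C,E} | {A,B,D} | {F,G}.
B and F end up in different blocks, so they are distinguishable. For instance, the string 'ε' is accepted from only F.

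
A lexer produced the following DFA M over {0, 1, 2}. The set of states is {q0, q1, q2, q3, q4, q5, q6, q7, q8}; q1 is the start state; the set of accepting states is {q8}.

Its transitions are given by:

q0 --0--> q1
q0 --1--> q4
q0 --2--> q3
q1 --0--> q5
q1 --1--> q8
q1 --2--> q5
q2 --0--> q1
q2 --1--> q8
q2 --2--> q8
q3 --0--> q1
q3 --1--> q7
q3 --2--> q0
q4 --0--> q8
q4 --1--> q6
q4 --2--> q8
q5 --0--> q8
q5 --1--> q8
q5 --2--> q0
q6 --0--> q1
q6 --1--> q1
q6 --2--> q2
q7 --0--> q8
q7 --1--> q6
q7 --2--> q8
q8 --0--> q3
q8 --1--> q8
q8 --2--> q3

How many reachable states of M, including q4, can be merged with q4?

2

Initial partition by acceptance: {q8} | {q0,q1,q2,q3,q4,q5,q6,q7}.
On input 0, block {q0,q1,q2,q3,q4,q5,q6,q7} splits into {q0,q1,q2,q3,q6} and {q4,q5,q7}.
Split {q0,q1,q2,q3,q6} by δ(·,0) → {q0,q2,q3,q6} and {q1}.
Refine {q0,q2,q3,q6} on symbol 1: members go to different blocks, giving {q0,q3} and {q2} and {q6}.
Refine {q4,q5,q7} on symbol 1: members go to different blocks, giving {q4,q7} and {q5}.
The partition is now stable with 7 blocks: {q8} | {q0,q3} | {q4,q7} | {q1} | {q2} | {q6} | {q5}.
The equivalence class containing q4 is {q4,q7}, of size 2.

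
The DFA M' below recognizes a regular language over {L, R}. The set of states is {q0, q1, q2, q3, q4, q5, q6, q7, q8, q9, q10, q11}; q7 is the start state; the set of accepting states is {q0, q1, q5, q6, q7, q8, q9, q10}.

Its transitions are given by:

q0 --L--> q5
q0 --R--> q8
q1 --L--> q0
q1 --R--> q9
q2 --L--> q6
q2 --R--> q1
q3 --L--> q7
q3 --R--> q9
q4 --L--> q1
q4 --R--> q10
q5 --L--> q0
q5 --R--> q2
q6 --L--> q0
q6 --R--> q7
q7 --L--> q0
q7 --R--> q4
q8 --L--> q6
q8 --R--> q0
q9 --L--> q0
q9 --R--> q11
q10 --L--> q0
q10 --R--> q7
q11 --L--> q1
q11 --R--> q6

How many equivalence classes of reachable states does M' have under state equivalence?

First remove the unreachable states {q3}; 11 states remain.
Initial partition by acceptance: {q0,q1,q5,q6,q7,q8,q9,q10} | {q2,q4,q11}.
On input R, block {q0,q1,q5,q6,q7,q8,q9,q10} splits into {q0,q1,q6,q8,q10} and {q5,q7,q9}.
On input L, block {q0,q1,q6,q8,q10} splits into {q1,q6,q8,q10} and {q0}.
On input L, block {q1,q6,q8,q10} splits into {q1,q6,q10} and {q8}.
Stable partition: {q1,q6,q10} | {q2,q4,q11} | {q5,q7,q9} | {q0} | {q8} — 5 equivalence classes.

5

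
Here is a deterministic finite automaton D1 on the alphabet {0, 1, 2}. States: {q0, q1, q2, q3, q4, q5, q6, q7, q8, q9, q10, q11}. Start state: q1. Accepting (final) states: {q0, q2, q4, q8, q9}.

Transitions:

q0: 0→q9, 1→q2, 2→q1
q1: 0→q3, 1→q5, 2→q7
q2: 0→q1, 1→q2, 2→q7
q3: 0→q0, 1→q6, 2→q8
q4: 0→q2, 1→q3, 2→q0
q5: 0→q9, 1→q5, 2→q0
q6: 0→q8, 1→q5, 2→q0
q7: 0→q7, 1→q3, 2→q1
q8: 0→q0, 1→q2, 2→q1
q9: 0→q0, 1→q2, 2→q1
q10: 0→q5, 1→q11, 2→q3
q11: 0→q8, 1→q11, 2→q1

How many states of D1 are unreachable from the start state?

3

Starting at q1 and following transitions, the reachable set is {q0, q1, q2, q3, q5, q6, q7, q8, q9}. That leaves q4, q10, q11 unreachable — 3 in total.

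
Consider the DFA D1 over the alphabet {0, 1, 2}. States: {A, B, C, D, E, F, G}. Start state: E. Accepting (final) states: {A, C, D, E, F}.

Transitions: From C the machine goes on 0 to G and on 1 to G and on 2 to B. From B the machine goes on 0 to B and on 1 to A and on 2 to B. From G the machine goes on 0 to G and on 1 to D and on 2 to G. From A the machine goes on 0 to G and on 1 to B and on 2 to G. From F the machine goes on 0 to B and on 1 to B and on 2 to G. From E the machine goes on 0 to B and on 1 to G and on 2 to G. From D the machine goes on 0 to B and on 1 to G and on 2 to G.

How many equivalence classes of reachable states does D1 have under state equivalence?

States {C,F} cannot be reached from the start state, so discard them.
P0 = {A,D,E} | {B,G}.
The partition is now stable with 2 blocks: {A,D,E} | {B,G}.

2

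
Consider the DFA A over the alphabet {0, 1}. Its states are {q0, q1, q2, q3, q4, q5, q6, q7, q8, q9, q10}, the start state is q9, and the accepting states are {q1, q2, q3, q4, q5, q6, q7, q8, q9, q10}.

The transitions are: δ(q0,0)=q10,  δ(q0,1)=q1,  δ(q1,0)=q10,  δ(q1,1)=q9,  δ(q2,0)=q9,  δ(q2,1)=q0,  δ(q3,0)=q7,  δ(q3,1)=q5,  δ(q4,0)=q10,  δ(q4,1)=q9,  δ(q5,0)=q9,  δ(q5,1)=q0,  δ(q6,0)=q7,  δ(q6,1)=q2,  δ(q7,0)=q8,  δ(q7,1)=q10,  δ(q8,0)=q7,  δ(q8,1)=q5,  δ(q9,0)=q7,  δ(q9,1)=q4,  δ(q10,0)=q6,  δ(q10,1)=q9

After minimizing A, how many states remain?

7

First remove the unreachable states {q3}; 10 states remain.
Start with accepting vs non-accepting: {q1,q2,q4,q5,q6,q7,q8,q9,q10} | {q0}.
Split {q1,q2,q4,q5,q6,q7,q8,q9,q10} by δ(·,1) → {q1,q4,q6,q7,q8,q9,q10} and {q2,q5}.
Refine {q1,q4,q6,q7,q8,q9,q10} on symbol 1: members go to different blocks, giving {q1,q4,q7,q9,q10} and {q6,q8}.
Refine {q1,q4,q7,q9,q10} on symbol 0: members go to different blocks, giving {q1,q4,q9} and {q7,q10}.
Refine {q7,q10} on symbol 1: members go to different blocks, giving {q7} and {q10}.
Refine {q1,q4,q9} on symbol 0: members go to different blocks, giving {q1,q4} and {q9}.
Stable partition: {q1,q4} | {q0} | {q2,q5} | {q6,q8} | {q7} | {q10} | {q9} — 7 equivalence classes.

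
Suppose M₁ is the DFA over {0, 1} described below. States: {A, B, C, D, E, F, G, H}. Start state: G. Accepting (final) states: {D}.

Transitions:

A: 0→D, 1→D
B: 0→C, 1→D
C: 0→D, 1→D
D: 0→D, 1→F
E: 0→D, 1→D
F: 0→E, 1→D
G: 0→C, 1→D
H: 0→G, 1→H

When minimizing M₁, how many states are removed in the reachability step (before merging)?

3

Starting at G and following transitions, the reachable set is {C, D, E, F, G}. That leaves A, B, H unreachable — 3 in total.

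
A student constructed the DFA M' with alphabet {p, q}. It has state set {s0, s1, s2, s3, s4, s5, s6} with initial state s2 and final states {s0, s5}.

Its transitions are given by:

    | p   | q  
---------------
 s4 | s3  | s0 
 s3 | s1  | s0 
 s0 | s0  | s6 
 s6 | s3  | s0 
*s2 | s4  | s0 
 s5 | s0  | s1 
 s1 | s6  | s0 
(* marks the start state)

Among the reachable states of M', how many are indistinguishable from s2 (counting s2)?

5

Reachable states from the start: {s0,s1,s2,s3,s4,s6}. Unreachable: {s5} — drop them.
Start with accepting vs non-accepting: {s0} | {s1,s2,s3,s4,s6}.
The partition is now stable with 2 blocks: {s0} | {s1,s2,s3,s4,s6}.
State s2 belongs to the block {s1,s2,s3,s4,s6}, which has 5 states.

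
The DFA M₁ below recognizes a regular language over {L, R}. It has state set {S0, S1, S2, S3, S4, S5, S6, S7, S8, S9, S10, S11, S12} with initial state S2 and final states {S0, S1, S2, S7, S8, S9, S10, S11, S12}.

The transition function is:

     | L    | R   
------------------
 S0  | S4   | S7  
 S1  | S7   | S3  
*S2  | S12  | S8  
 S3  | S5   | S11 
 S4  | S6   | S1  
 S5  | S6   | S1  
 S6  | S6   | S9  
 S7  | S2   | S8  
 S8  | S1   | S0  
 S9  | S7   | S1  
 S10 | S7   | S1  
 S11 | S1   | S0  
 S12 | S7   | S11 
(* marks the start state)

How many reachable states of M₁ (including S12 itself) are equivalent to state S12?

Reachable states from the start: {S0,S1,S2,S3,S4,S5,S6,S7,S8,S9,S11,S12}. Unreachable: {S10} — drop them.
Start with accepting vs non-accepting: {S0,S1,S2,S7,S8,S9,S11,S12} | {S3,S4,S5,S6}.
Refine {S0,S1,S2,S7,S8,S9,S11,S12} on symbol L: members go to different blocks, giving {S1,S2,S7,S8,S9,S11,S12} and {S0}.
On input R, block {S1,S2,S7,S8,S9,S11,S12} splits into {S2,S7,S9,S12} and {S8,S11} and {S1}.
Refine {S2,S7,S9,S12} on symbol R: members go to different blocks, giving {S2,S7,S12} and {S9}.
Refine {S3,S4,S5,S6} on symbol R: members go to different blocks, giving {S4,S5} and {S3} and {S6}.
Stable partition: {S2,S7,S12} | {S4,S5} | {S0} | {S8,S11} | {S1} | {S9} | {S3} | {S6} — 8 equivalence classes.
The equivalence class containing S12 is {S2,S7,S12}, of size 3.

3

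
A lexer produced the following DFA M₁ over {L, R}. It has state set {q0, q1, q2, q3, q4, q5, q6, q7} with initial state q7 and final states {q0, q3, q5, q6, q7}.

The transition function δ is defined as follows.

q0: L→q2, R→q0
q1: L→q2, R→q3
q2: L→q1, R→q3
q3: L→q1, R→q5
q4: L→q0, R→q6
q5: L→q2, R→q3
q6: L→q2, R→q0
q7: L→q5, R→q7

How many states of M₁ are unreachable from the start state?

No path from q7 leads to q0, q4, q6; the other 5 states are all reachable.

3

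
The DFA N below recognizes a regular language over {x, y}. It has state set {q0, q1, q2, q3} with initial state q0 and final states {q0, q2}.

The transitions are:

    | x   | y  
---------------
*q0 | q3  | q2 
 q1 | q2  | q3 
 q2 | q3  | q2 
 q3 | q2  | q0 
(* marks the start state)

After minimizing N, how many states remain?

2

States {q1} cannot be reached from the start state, so discard them.
P0 = {q0,q2} | {q3}.
Stable partition: {q0,q2} | {q3} — 2 equivalence classes.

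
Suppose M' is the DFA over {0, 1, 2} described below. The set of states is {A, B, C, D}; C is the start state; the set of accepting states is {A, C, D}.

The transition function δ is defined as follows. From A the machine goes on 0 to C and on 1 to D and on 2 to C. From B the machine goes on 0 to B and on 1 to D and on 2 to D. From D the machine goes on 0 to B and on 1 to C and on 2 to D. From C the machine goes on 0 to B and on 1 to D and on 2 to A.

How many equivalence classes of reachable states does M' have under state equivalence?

4

All states are reachable from the start state.
Start with accepting vs non-accepting: {A,C,D} | {B}.
On input 0, block {A,C,D} splits into {C,D} and {A}.
Refine {C,D} on symbol 2: members go to different blocks, giving {C} and {D}.
No further refinement is possible. Final partition (4 blocks): {C} | {B} | {A} | {D}.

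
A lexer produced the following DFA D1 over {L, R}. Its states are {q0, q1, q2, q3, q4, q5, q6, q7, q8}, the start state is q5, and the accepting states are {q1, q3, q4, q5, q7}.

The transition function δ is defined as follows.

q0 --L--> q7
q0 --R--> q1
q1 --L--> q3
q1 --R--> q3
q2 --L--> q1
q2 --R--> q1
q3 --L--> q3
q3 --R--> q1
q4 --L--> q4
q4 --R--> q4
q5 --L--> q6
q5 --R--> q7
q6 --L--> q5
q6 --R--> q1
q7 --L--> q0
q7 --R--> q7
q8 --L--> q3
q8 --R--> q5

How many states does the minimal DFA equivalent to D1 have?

3

First remove the unreachable states {q2,q4,q8}; 6 states remain.
P0 = {q1,q3,q5,q7} | {q0,q6}.
On input L, block {q1,q3,q5,q7} splits into {q1,q3} and {q5,q7}.
Stable partition: {q1,q3} | {q0,q6} | {q5,q7} — 3 equivalence classes.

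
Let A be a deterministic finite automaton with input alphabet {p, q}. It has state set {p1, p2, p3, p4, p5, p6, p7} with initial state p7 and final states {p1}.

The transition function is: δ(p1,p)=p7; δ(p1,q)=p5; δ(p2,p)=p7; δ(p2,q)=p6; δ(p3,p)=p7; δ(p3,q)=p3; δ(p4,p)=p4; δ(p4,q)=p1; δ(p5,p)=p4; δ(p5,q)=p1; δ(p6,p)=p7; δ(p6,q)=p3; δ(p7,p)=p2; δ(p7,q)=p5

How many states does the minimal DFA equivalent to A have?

P0 = {p1} | {p2,p3,p4,p5,p6,p7}.
Split {p2,p3,p4,p5,p6,p7} by δ(·,q) → {p2,p3,p6,p7} and {p4,p5}.
On input q, block {p2,p3,p6,p7} splits into {p2,p3,p6} and {p7}.
Stable partition: {p1} | {p2,p3,p6} | {p4,p5} | {p7} — 4 equivalence classes.

4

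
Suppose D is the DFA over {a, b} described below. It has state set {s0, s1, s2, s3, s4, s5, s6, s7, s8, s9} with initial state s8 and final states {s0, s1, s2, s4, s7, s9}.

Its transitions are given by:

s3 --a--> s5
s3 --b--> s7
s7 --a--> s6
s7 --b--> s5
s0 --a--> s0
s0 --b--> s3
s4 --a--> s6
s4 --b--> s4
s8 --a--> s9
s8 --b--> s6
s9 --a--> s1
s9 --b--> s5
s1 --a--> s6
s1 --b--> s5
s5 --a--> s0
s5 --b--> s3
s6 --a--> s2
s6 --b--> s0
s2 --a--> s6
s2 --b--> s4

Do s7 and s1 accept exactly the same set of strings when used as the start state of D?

Yes

Every state is reachable, so we keep all 10.
P0 = {s0,s1,s2,s4,s7,s9} | {s3,s5,s6,s8}.
On input a, block {s0,s1,s2,s4,s7,s9} splits into {s1,s2,s4,s7} and {s0,s9}.
Split {s1,s2,s4,s7} by δ(·,b) → {s1,s7} and {s2,s4}.
Split {s3,s5,s6,s8} by δ(·,a) → {s5,s8} and {s3} and {s6}.
Refine {s5,s8} on symbol b: members go to different blocks, giving {s5} and {s8}.
On input a, block {s0,s9} splits into {s0} and {s9}.
Stable partition: {s1,s7} | {s5} | {s0} | {s2,s4} | {s3} | {s6} | {s8} | {s9} — 8 equivalence classes.
s7 and s1 lie in the same block of the stable partition, so they are equivalent — no string distinguishes them.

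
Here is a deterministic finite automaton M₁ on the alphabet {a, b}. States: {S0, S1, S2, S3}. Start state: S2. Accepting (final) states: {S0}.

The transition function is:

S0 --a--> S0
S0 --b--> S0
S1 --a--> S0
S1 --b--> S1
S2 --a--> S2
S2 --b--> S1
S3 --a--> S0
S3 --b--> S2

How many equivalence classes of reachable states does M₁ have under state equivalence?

First remove the unreachable states {S3}; 3 states remain.
P0 = {S0} | {S1,S2}.
Refine {S1,S2} on symbol a: members go to different blocks, giving {S1} and {S2}.
Stable partition: {S0} | {S1} | {S2} — 3 equivalence classes.

3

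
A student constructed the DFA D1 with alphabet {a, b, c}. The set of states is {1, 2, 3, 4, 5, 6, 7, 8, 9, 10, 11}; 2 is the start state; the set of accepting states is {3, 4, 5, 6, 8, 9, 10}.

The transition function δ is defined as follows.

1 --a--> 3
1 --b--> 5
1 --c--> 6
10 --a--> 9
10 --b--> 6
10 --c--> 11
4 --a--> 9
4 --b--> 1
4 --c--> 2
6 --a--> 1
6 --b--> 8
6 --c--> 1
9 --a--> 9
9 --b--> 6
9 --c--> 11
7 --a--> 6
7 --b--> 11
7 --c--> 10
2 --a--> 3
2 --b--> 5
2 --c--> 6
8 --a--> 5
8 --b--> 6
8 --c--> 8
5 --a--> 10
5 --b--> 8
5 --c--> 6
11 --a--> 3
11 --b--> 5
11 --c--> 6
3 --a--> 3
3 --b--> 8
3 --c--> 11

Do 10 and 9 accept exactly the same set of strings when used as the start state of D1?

States {4,7} cannot be reached from the start state, so discard them.
Start with accepting vs non-accepting: {3,5,6,8,9,10} | {1,2,11}.
Split {3,5,6,8,9,10} by δ(·,a) → {3,5,8,9,10} and {6}.
Split {3,5,8,9,10} by δ(·,b) → {8,9,10} and {3,5}.
Refine {8,9,10} on symbol a: members go to different blocks, giving {9,10} and {8}.
On input a, block {3,5} splits into {3} and {5}.
The partition is now stable with 6 blocks: {9,10} | {1,2,11} | {6} | {3} | {8} | {5}.
10 and 9 lie in the same block of the stable partition, so they are equivalent — no string distinguishes them.

Yes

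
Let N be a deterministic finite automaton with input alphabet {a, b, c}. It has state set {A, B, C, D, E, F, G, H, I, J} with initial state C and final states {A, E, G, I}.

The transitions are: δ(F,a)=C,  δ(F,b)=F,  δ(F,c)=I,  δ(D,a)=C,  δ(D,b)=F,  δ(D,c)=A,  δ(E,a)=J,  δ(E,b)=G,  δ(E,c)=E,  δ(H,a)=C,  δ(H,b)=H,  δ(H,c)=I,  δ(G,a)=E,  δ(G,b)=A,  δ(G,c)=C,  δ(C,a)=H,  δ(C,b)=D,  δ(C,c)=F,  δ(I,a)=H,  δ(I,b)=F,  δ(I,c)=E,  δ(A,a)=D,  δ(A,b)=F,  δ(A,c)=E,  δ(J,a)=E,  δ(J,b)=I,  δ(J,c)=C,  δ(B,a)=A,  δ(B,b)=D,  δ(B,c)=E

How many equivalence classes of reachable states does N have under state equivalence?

First remove the unreachable states {B}; 9 states remain.
P0 = {A,E,G,I} | {C,D,F,H,J}.
Split {A,E,G,I} by δ(·,a) → {A,E,I} and {G}.
On input b, block {A,E,I} splits into {A,I} and {E}.
Refine {C,D,F,H,J} on symbol a: members go to different blocks, giving {C,D,F,H} and {J}.
On input c, block {C,D,F,H} splits into {D,F,H} and {C}.
No further refinement is possible. Final partition (6 blocks): {A,I} | {D,F,H} | {G} | {E} | {J} | {C}.

6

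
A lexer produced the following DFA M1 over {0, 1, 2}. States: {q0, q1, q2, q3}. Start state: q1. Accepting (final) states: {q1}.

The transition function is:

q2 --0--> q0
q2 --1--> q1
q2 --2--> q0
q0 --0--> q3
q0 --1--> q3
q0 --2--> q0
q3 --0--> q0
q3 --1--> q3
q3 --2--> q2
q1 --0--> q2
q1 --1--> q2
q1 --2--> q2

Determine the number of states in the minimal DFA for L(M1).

Every state is reachable, so we keep all 4.
Start with accepting vs non-accepting: {q1} | {q0,q2,q3}.
On input 1, block {q0,q2,q3} splits into {q0,q3} and {q2}.
Refine {q0,q3} on symbol 2: members go to different blocks, giving {q0} and {q3}.
The partition is now stable with 4 blocks: {q1} | {q0} | {q2} | {q3}.

4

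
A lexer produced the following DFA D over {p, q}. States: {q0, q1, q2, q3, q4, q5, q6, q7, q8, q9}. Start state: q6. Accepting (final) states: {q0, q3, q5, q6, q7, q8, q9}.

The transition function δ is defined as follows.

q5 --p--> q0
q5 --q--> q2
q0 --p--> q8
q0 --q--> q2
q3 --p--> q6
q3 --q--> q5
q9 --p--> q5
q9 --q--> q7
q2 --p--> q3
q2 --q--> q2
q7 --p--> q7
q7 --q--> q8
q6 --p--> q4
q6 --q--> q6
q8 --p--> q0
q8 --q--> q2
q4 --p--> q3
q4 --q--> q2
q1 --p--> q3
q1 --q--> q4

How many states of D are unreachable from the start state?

BFS from q6 reaches {q0, q2, q3, q4, q5, q6, q8}; the 3 state(s) q1, q7, q9 are never visited.

3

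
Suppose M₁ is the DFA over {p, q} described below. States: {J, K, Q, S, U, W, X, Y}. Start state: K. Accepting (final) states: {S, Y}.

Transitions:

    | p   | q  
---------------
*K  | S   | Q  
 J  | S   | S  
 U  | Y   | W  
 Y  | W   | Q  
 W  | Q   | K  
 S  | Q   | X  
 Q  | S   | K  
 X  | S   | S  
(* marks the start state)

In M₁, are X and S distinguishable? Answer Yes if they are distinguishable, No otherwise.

States {J,U,W,Y} cannot be reached from the start state, so discard them.
P0 = {S} | {K,Q,X}.
Split {K,Q,X} by δ(·,q) → {K,Q} and {X}.
Stable partition: {S} | {K,Q} | {X} — 3 equivalence classes.
X and S end up in different blocks, so they are distinguishable. For instance, the string 'ε' is accepted from only S.

Yes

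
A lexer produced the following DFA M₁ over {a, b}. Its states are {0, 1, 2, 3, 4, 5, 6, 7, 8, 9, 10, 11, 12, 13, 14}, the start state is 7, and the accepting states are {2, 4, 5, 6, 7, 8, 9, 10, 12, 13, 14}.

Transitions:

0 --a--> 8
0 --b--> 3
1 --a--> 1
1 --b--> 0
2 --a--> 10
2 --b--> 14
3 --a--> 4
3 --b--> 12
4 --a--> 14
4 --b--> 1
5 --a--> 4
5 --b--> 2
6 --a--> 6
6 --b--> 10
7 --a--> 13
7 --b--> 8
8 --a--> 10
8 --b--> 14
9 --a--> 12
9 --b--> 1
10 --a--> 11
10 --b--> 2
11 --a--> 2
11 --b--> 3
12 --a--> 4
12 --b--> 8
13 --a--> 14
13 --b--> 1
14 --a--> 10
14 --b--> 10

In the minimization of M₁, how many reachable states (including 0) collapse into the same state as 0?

First remove the unreachable states {5,6,9}; 12 states remain.
Start with accepting vs non-accepting: {2,4,7,8,10,12,13,14} | {0,1,3,11}.
Refine {2,4,7,8,10,12,13,14} on symbol a: members go to different blocks, giving {2,4,7,8,12,13,14} and {10}.
Refine {2,4,7,8,12,13,14} on symbol a: members go to different blocks, giving {4,7,12,13} and {2,8,14}.
Refine {4,7,12,13} on symbol a: members go to different blocks, giving {4,13} and {7,12}.
On input a, block {0,1,3,11} splits into {0,11} and {1} and {3}.
Split {2,8,14} by δ(·,b) → {2,8} and {14}.
The partition is now stable with 8 blocks: {4,13} | {0,11} | {10} | {2,8} | {7,12} | {1} | {3} | {14}.
The equivalence class containing 0 is {0,11}, of size 2.

2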